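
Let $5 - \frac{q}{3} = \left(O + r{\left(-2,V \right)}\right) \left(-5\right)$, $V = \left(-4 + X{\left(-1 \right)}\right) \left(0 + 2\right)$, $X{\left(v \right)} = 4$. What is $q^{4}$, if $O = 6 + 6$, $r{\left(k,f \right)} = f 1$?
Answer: $1445900625$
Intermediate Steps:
$V = 0$ ($V = \left(-4 + 4\right) \left(0 + 2\right) = 0 \cdot 2 = 0$)
$r{\left(k,f \right)} = f$
$O = 12$
$q = 195$ ($q = 15 - 3 \left(12 + 0\right) \left(-5\right) = 15 - 3 \cdot 12 \left(-5\right) = 15 - -180 = 15 + 180 = 195$)
$q^{4} = 195^{4} = 1445900625$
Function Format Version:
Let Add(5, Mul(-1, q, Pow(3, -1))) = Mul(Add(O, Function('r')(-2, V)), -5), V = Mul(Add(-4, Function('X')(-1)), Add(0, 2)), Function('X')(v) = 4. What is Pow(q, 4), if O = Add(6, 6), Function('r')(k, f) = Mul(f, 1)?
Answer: 1445900625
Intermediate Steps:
V = 0 (V = Mul(Add(-4, 4), Add(0, 2)) = Mul(0, 2) = 0)
Function('r')(k, f) = f
O = 12
q = 195 (q = Add(15, Mul(-3, Mul(Add(12, 0), -5))) = Add(15, Mul(-3, Mul(12, -5))) = Add(15, Mul(-3, -60)) = Add(15, 180) = 195)
Pow(q, 4) = Pow(195, 4) = 1445900625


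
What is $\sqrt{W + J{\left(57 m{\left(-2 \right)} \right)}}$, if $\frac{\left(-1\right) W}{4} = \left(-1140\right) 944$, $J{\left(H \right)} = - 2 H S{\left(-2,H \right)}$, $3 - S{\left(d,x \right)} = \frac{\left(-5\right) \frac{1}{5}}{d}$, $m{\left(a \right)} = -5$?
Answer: $\sqrt{4306065} \approx 2075.1$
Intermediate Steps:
$S{\left(d,x \right)} = 3 + \frac{1}{d}$ ($S{\left(d,x \right)} = 3 - \frac{\left(-5\right) \frac{1}{5}}{d} = 3 - - \frac{1}{d} = 3 + \frac{1}{d}$)
$J{\left(H \right)} = - 5 H$ ($J{\left(H \right)} = - 2 H \left(3 + \frac{1}{-2}\right) = - 2 H \left(3 - \frac{1}{2}\right) = - 2 H \frac{5}{2} = - 5 H$)
$W = 4304640$ ($W = - 4 \left(\left(-1140\right) 944\right) = \left(-4\right) \left(-1076160\right) = 4304640$)
$\sqrt{W + J{\left(57 m{\left(-2 \right)} \right)}} = \sqrt{4304640 - 5 \cdot 57 \left(-5\right)} = \sqrt{4304640 - -1425} = \sqrt{4304640 + 1425} = \sqrt{4306065}$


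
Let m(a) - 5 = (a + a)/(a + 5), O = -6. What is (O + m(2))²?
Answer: 9/49 ≈ 0.18367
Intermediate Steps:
m(a) = 5 + 2*a/(5 + a) (m(a) = 5 + (a + a)/(a + 5) = 5 + (2*a)/(5 + a) = 5 + 2*a/(5 + a))
(O + m(2))² = (-6 + (25 + 7*2)/(5 + 2))² = (-6 + (25 + 14)/7)² = (-6 + (⅐)*39)² = (-6 + 39/7)² = (-3/7)² = 9/49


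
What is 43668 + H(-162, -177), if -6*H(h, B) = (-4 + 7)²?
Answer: 87333/2 ≈ 43667.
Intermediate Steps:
H(h, B) = -3/2 (H(h, B) = -(-4 + 7)²/6 = -⅙*3² = -⅙*9 = -3/2)
43668 + H(-162, -177) = 43668 - 3/2 = 87333/2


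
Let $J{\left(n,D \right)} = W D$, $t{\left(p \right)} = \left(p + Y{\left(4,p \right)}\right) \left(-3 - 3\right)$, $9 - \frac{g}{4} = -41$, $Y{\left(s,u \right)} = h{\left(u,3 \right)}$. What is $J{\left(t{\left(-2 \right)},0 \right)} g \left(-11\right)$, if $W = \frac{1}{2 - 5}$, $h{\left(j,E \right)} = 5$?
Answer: $0$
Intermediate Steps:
$Y{\left(s,u \right)} = 5$
$g = 200$ ($g = 36 - -164 = 36 + 164 = 200$)
$W = - \frac{1}{3}$ ($W = \frac{1}{-3} = - \frac{1}{3} \approx -0.33333$)
$t{\left(p \right)} = -30 - 6 p$ ($t{\left(p \right)} = \left(p + 5\right) \left(-3 - 3\right) = \left(5 + p\right) \left(-6\right) = -30 - 6 p$)
$J{\left(n,D \right)} = - \frac{D}{3}$
$J{\left(t{\left(-2 \right)},0 \right)} g \left(-11\right) = \left(- \frac{1}{3}\right) 0 \cdot 200 \left(-11\right) = 0 \cdot 200 \left(-11\right) = 0 \left(-11\right) = 0$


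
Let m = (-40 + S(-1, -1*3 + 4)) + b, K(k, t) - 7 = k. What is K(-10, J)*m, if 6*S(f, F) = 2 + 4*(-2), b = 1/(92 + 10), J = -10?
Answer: 4181/34 ≈ 122.97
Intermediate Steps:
K(k, t) = 7 + k
b = 1/102 ≈ 0.0098039
S(f, F) = -1 (S(f, F) = (2 + 4*(-2))/6 = (2 - 8)/6 = (⅙)*(-6) = -1)
m = -4181/102 (m = (-40 - 1) + 1/102 = -41 + 1/102 = -4181/102 ≈ -40.990)
K(-10, J)*m = (7 - 10)*(-4181/102) = -3*(-4181/102) = 4181/34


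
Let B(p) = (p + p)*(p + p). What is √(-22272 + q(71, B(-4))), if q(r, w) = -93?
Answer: 3*I*√2485 ≈ 149.55*I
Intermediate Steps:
B(p) = 4*p² (B(p) = (2*p)*(2*p) = 4*p²)
√(-22272 + q(71, B(-4))) = √(-22272 - 93) = √(-22365) = 3*I*√2485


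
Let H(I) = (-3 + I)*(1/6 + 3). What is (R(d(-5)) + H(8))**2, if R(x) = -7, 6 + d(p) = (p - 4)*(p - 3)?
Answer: 2809/36 ≈ 78.028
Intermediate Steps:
d(p) = -6 + (-4 + p)*(-3 + p) (d(p) = -6 + (p - 4)*(p - 3) = -6 + (-4 + p)*(-3 + p))
H(I) = -19/2 + 19*I/6 (H(I) = (-3 + I)*(1/6 + 3) = (-3 + I)*(19/6) = -19/2 + 19*I/6)
(R(d(-5)) + H(8))**2 = (-7 + (-19/2 + (19/6)*8))**2 = (-7 + (-19/2 + 76/3))**2 = (-7 + 95/6)**2 = (53/6)**2 = 2809/36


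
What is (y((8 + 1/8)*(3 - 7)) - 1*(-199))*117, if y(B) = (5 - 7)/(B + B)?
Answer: 116433/5 ≈ 23287.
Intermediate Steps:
y(B) = -1/B (y(B) = -2*1/(2*B) = -1/B)
(y((8 + 1/8)*(3 - 7)) - 1*(-199))*117 = (-1/((8 + 1/8)*(3 - 7)) - 1*(-199))*117 = (-1/((8 + ⅛)*(-4)) + 199)*117 = (-1/((65/8)*(-4)) + 199)*117 = (-1/(-65/2) + 199)*117 = (-1*(-2/65) + 199)*117 = (2/65 + 199)*117 = (12937/65)*117 = 116433/5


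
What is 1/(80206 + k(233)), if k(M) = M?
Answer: 1/80439 ≈ 1.2432e-5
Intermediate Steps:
1/(80206 + k(233)) = 1/(80206 + 233) = 1/80439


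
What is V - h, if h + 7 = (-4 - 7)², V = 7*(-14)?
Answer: -212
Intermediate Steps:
V = -98
h = 114 (h = -7 + (-4 - 7)² = -7 + (-11)² = -7 + 121 = 114)
V - h = -98 - 1*114 = -98 - 114 = -212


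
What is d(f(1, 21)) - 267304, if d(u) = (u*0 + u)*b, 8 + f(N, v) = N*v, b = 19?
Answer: -267057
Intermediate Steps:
f(N, v) = -8 + N*v
d(u) = 19*u (d(u) = (u*0 + u)*19 = (0 + u)*19 = u*19 = 19*u)
d(f(1, 21)) - 267304 = 19*(-8 + 1*21) - 267304 = 19*(-8 + 21) - 267304 = 19*13 - 267304 = 247 - 267304 = -267057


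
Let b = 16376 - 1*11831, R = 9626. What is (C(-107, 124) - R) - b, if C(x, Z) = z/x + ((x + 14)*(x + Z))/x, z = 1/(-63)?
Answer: -95427107/6741 ≈ -14156.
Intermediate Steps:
b = 4545 (b = 16376 - 11831 = 4545)
z = -1/63 ≈ -0.015873
C(x, Z) = -1/(63*x) + (14 + x)*(Z + x)/x (C(x, Z) = -1/(63*x) + ((x + 14)*(x + Z))/x = -1/(63*x) + ((14 + x)*(Z + x))/x = -1/(63*x) + (14 + x)*(Z + x)/x)
(C(-107, 124) - R) - b = ((-1/63 + 14*124 - 107*(14 + 124 - 107))/(-107) - 1*9626) - 1*4545 = (-(-1/63 + 1736 - 107*31)/107 - 9626) - 4545 = (-(-1/63 + 1736 - 3317)/107 - 9626) - 4545 = (-1/107*(-99604/63) - 9626) - 4545 = (99604/6741 - 9626) - 4545 = -64789262/6741 - 4545 = -95427107/6741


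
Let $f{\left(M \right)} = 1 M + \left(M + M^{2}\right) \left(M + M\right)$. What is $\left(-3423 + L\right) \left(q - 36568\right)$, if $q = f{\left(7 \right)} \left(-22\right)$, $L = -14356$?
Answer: $959532630$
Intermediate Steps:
$f{\left(M \right)} = M + 2 M \left(M + M^{2}\right)$ ($f{\left(M \right)} = M + \left(M + M^{2}\right) 2 M = M + 2 M \left(M + M^{2}\right)$)
$q = -17402$ ($q = 7 \left(1 + 2 \cdot 7 + 2 \cdot 7^{2}\right) \left(-22\right) = 7 \left(1 + 14 + 2 \cdot 49\right) \left(-22\right) = 7 \left(1 + 14 + 98\right) \left(-22\right) = 7 \cdot 113 \left(-22\right) = 791 \left(-22\right) = -17402$)
$\left(-3423 + L\right) \left(q - 36568\right) = \left(-3423 - 14356\right) \left(-17402 - 36568\right) = \left(-17779\right) \left(-53970\right) = 959532630$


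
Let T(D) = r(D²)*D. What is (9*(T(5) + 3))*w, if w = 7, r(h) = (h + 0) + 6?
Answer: 9954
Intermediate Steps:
r(h) = 6 + h (r(h) = h + 6 = 6 + h)
T(D) = D*(6 + D²) (T(D) = (6 + D²)*D = D*(6 + D²))
(9*(T(5) + 3))*w = (9*(5*(6 + 5²) + 3))*7 = (9*(5*(6 + 25) + 3))*7 = (9*(5*31 + 3))*7 = (9*(155 + 3))*7 = (9*158)*7 = 1422*7 = 9954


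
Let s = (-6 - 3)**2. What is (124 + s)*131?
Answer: 26855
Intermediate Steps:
s = 81 (s = (-9)**2 = 81)
(124 + s)*131 = (124 + 81)*131 = 205*131 = 26855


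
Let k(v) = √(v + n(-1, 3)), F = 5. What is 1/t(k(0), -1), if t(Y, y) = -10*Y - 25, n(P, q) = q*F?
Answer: 1/35 - 2*√15/175 ≈ -0.015691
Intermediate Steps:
n(P, q) = 5*q (n(P, q) = q*5 = 5*q)
k(v) = √(15 + v) (k(v) = √(v + 5*3) = √(v + 15) = √(15 + v))
t(Y, y) = -25 - 10*Y
1/t(k(0), -1) = 1/(-25 - 10*√(15 + 0)) = 1/(-25 - 10*√15)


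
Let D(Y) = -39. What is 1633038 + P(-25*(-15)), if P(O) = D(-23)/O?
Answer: 204129737/125 ≈ 1.6330e+6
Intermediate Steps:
P(O) = -39/O
1633038 + P(-25*(-15)) = 1633038 - 39/((-25*(-15))) = 1633038 - 39/375 = 1633038 - 39*1/375 = 1633038 - 13/125 = 204129737/125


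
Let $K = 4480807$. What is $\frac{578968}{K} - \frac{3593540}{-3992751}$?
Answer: $\frac{18413634247748}{17890746630057} \approx 1.0292$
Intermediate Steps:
$\frac{578968}{K} - \frac{3593540}{-3992751} = \frac{578968}{4480807} - \frac{3593540}{-3992751} = 578968 \cdot \frac{1}{4480807} - - \frac{3593540}{3992751} = \frac{578968}{4480807} + \frac{3593540}{3992751} = \frac{18413634247748}{17890746630057}$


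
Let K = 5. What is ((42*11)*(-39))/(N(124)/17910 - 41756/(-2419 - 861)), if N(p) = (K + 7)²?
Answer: -980059080/692891 ≈ -1414.4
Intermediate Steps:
N(p) = 144 (N(p) = (5 + 7)² = 12² = 144)
((42*11)*(-39))/(N(124)/17910 - 41756/(-2419 - 861)) = ((42*11)*(-39))/(144/17910 - 41756/(-2419 - 861)) = (462*(-39))/(144*(1/17910) - 41756/(-3280)) = -18018/(8/995 - 41756*(-1/3280)) = -18018/(8/995 + 10439/820) = -18018/2078673/163180 = -18018*163180/2078673 = -980059080/692891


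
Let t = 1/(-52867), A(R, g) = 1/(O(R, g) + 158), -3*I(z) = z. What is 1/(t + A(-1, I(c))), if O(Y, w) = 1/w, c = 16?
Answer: 133489175/843347 ≈ 158.28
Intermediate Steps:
I(z) = -z/3
A(R, g) = 1/(158 + 1/g) (A(R, g) = 1/(1/g + 158) = 1/(158 + 1/g))
t = -1/52867 ≈ -1.8915e-5
1/(t + A(-1, I(c))) = 1/(-1/52867 + (-1/3*16)/(1 + 158*(-1/3*16))) = 1/(-1/52867 - 16/(3*(1 + 158*(-16/3)))) = 1/(-1/52867 - 16/(3*(1 - 2528/3))) = 1/(-1/52867 - 16/(3*(-2525/3))) = 1/(-1/52867 - 16/3*(-3/2525)) = 1/(-1/52867 + 16/2525) = 1/(843347/133489175) = 133489175/843347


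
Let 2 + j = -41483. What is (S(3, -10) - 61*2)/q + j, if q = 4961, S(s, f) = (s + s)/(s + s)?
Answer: -1700886/41 ≈ -41485.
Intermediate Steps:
S(s, f) = 1 (S(s, f) = (2*s)/((2*s)) = (2*s)*(1/(2*s)) = 1)
j = -41485 (j = -2 - 41483 = -41485)
(S(3, -10) - 61*2)/q + j = (1 - 61*2)/4961 - 41485 = (1 - 122)*(1/4961) - 41485 = -121*1/4961 - 41485 = -1/41 - 41485 = -1700886/41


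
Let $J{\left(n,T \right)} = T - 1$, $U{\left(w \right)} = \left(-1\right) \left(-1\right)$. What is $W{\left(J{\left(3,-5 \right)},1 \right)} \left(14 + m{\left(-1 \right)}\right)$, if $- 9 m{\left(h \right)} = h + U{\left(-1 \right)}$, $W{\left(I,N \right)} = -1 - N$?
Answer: $-28$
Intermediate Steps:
$U{\left(w \right)} = 1$
$J{\left(n,T \right)} = -1 + T$
$m{\left(h \right)} = - \frac{1}{9} - \frac{h}{9}$ ($m{\left(h \right)} = - \frac{h + 1}{9} = - \frac{1 + h}{9} = - \frac{1}{9} - \frac{h}{9}$)
$W{\left(J{\left(3,-5 \right)},1 \right)} \left(14 + m{\left(-1 \right)}\right) = \left(-1 - 1\right) \left(14 - 0\right) = \left(-1 - 1\right) \left(14 + \left(- \frac{1}{9} + \frac{1}{9}\right)\right) = - 2 \left(14 + 0\right) = \left(-2\right) 14 = -28$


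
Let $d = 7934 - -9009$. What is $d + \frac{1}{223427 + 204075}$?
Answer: $\frac{7243166387}{427502} \approx 16943.0$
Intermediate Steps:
$d = 16943$ ($d = 7934 + 9009 = 16943$)
$d + \frac{1}{223427 + 204075} = 16943 + \frac{1}{223427 + 204075} = 16943 + \frac{1}{427502} = \frac{7243166387}{427502}$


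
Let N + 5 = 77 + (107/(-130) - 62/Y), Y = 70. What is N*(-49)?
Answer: -89551/26 ≈ -3444.3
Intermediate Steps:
N = 12793/182 (N = -5 + (77 + (107/(-130) - 62/70)) = -5 + (77 + (107*(-1/130) - 62*1/70)) = -5 + (77 + (-107/130 - 31/35)) = -5 + (77 - 311/182) = -5 + 13703/182 = 12793/182 ≈ 70.291)
N*(-49) = (12793/182)*(-49) = -89551/26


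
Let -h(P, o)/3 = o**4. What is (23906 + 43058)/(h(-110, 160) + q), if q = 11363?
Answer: -66964/1966068637 ≈ -3.4060e-5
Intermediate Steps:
h(P, o) = -3*o**4
(23906 + 43058)/(h(-110, 160) + q) = (23906 + 43058)/(-3*160**4 + 11363) = 66964/(-3*655360000 + 11363) = 66964/(-1966080000 + 11363) = 66964/(-1966068637) = 66964*(-1/1966068637) = -66964/1966068637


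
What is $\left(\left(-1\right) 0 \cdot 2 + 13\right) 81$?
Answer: $1053$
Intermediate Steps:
$\left(\left(-1\right) 0 \cdot 2 + 13\right) 81 = \left(0 \cdot 2 + 13\right) 81 = \left(0 + 13\right) 81 = 13 \cdot 81 = 1053$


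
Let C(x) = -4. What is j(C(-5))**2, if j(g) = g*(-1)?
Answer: 16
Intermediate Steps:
j(g) = -g
j(C(-5))**2 = (-1*(-4))**2 = 4**2 = 16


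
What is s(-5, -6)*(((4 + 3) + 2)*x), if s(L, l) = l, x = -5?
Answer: 270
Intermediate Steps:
s(-5, -6)*(((4 + 3) + 2)*x) = -6*((4 + 3) + 2)*(-5) = -6*(7 + 2)*(-5) = -54*(-5) = -6*(-45) = 270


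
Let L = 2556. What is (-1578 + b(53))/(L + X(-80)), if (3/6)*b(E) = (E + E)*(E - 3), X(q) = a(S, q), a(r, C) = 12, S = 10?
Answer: 4511/1284 ≈ 3.5132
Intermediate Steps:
X(q) = 12
b(E) = 4*E*(-3 + E) (b(E) = 2*((E + E)*(E - 3)) = 2*((2*E)*(-3 + E)) = 2*(2*E*(-3 + E)) = 4*E*(-3 + E))
(-1578 + b(53))/(L + X(-80)) = (-1578 + 4*53*(-3 + 53))/(2556 + 12) = (-1578 + 4*53*50)/2568 = (-1578 + 10600)*(1/2568) = 9022*(1/2568) = 4511/1284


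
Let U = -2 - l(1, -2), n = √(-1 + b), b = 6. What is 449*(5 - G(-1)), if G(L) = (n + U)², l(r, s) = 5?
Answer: -22001 + 6286*√5 ≈ -7945.1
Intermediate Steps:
n = √5 (n = √(-1 + 6) = √5 ≈ 2.2361)
U = -7 (U = -2 - 1*5 = -2 - 5 = -7)
G(L) = (-7 + √5)² (G(L) = (√5 - 7)² = (-7 + √5)²)
449*(5 - G(-1)) = 449*(5 - (7 - √5)²) = 2245 - 449*(7 - √5)²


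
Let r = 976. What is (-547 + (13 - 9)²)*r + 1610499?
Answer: 1092243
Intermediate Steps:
(-547 + (13 - 9)²)*r + 1610499 = (-547 + (13 - 9)²)*976 + 1610499 = (-547 + 4²)*976 + 1610499 = (-547 + 16)*976 + 1610499 = -531*976 + 1610499 = -518256 + 1610499 = 1092243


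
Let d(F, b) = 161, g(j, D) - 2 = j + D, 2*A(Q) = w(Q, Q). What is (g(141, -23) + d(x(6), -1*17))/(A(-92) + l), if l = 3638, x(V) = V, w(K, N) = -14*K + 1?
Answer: 562/8565 ≈ 0.065616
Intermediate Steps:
w(K, N) = 1 - 14*K
A(Q) = 1/2 - 7*Q (A(Q) = (1 - 14*Q)/2 = 1/2 - 7*Q)
g(j, D) = 2 + D + j (g(j, D) = 2 + (j + D) = 2 + (D + j) = 2 + D + j)
(g(141, -23) + d(x(6), -1*17))/(A(-92) + l) = ((2 - 23 + 141) + 161)/((1/2 - 7*(-92)) + 3638) = (120 + 161)/((1/2 + 644) + 3638) = 281/(1289/2 + 3638) = 281/(8565/2) = 281*(2/8565) = 562/8565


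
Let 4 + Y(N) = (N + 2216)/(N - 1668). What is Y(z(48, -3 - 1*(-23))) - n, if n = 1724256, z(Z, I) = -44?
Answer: -737983823/428 ≈ -1.7243e+6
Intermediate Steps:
Y(N) = -4 + (2216 + N)/(-1668 + N) (Y(N) = -4 + (N + 2216)/(N - 1668) = -4 + (2216 + N)/(-1668 + N))
Y(z(48, -3 - 1*(-23))) - n = (8888 - 3*(-44))/(-1668 - 44) - 1*1724256 = (8888 + 132)/(-1712) - 1724256 = -1/1712*9020 - 1724256 = -2255/428 - 1724256 = -737983823/428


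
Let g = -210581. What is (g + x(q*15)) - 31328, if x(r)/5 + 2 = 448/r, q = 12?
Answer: -2177159/9 ≈ -2.4191e+5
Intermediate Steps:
x(r) = -10 + 2240/r (x(r) = -10 + 5*(448/r) = -10 + 2240/r)
(g + x(q*15)) - 31328 = (-210581 + (-10 + 2240/((12*15)))) - 31328 = (-210581 + (-10 + 2240/180)) - 31328 = (-210581 + (-10 + 2240*(1/180))) - 31328 = (-210581 + (-10 + 112/9)) - 31328 = (-210581 + 22/9) - 31328 = -1895207/9 - 31328 = -2177159/9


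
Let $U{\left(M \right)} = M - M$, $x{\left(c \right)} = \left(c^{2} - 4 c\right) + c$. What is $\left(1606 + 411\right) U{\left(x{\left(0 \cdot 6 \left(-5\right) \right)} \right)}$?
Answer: $0$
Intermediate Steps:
$x{\left(c \right)} = c^{2} - 3 c$
$U{\left(M \right)} = 0$
$\left(1606 + 411\right) U{\left(x{\left(0 \cdot 6 \left(-5\right) \right)} \right)} = \left(1606 + 411\right) 0 = 2017 \cdot 0 = 0$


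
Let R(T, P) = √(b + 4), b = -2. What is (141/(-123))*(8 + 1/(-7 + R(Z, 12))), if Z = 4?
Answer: -9 + √2/41 ≈ -8.9655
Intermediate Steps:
R(T, P) = √2 (R(T, P) = √(-2 + 4) = √2)
(141/(-123))*(8 + 1/(-7 + R(Z, 12))) = (141/(-123))*(8 + 1/(-7 + √2)) = (141*(-1/123))*(8 + 1/(-7 + √2)) = -47*(8 + 1/(-7 + √2))/41 = -376/41 - 47/(41*(-7 + √2))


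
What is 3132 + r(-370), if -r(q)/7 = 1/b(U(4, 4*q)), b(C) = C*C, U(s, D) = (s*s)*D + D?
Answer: 1982636179193/633025600 ≈ 3132.0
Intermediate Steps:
U(s, D) = D + D*s**2 (U(s, D) = s**2*D + D = D*s**2 + D = D + D*s**2)
b(C) = C**2
r(q) = -7/(4624*q**2) (r(q) = -7*1/(16*q**2*(1 + 4**2)**2) = -7*1/(16*q**2*(1 + 16)**2) = -7*1/(4624*q**2) = -7/(4624*q**2))
3132 + r(-370) = 3132 - 7/4624/(-370)**2 = 3132 - 7/4624*1/136900 = 3132 - 7/633025600 = 1982636179193/633025600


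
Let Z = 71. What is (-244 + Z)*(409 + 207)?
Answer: -106568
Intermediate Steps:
(-244 + Z)*(409 + 207) = (-244 + 71)*(409 + 207) = -173*616 = -106568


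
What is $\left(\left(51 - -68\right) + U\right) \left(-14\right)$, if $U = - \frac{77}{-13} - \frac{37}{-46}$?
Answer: $- \frac{526295}{299} \approx -1760.2$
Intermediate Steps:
$U = \frac{4023}{598}$ ($U = \left(-77\right) \left(- \frac{1}{13}\right) - - \frac{37}{46} = \frac{77}{13} + \frac{37}{46} = \frac{4023}{598} \approx 6.7274$)
$\left(\left(51 - -68\right) + U\right) \left(-14\right) = \left(\left(51 - -68\right) + \frac{4023}{598}\right) \left(-14\right) = \left(\left(51 + 68\right) + \frac{4023}{598}\right) \left(-14\right) = \left(119 + \frac{4023}{598}\right) \left(-14\right) = \frac{75185}{598} \left(-14\right) = - \frac{526295}{299}$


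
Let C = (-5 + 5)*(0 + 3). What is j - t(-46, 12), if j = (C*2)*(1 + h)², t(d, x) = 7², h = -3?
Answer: -49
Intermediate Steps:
C = 0 (C = 0*3 = 0)
t(d, x) = 49
j = 0 (j = (0*2)*(1 - 3)² = 0*(-2)² = 0*4 = 0)
j - t(-46, 12) = 0 - 1*49 = 0 - 49 = -49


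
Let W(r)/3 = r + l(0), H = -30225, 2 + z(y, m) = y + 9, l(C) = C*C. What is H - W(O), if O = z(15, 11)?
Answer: -30291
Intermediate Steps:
l(C) = C²
z(y, m) = 7 + y (z(y, m) = -2 + (y + 9) = -2 + (9 + y) = 7 + y)
O = 22 (O = 7 + 15 = 22)
W(r) = 3*r (W(r) = 3*(r + 0²) = 3*(r + 0) = 3*r)
H - W(O) = -30225 - 3*22 = -30225 - 1*66 = -30225 - 66 = -30291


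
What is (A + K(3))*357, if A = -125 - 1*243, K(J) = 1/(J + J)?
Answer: -262633/2 ≈ -1.3132e+5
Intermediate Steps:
K(J) = 1/(2*J)
A = -368 (A = -125 - 243 = -368)
(A + K(3))*357 = (-368 + (½)/3)*357 = (-368 + (½)*(⅓))*357 = (-368 + ⅙)*357 = -2207/6*357 = -262633/2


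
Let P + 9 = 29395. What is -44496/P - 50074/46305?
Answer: -252275846/97194195 ≈ -2.5956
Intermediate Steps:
P = 29386 (P = -9 + 29395 = 29386)
-44496/P - 50074/46305 = -44496/29386 - 50074/46305 = -44496*1/29386 - 50074*1/46305 = -22248/14693 - 50074/46305 = -252275846/97194195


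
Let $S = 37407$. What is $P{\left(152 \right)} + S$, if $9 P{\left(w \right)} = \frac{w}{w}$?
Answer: $\frac{336664}{9} \approx 37407.0$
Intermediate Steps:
$P{\left(w \right)} = \frac{1}{9}$ ($P{\left(w \right)} = \frac{w \frac{1}{w}}{9} = \frac{1}{9} \cdot 1 = \frac{1}{9}$)
$P{\left(152 \right)} + S = \frac{1}{9} + 37407 = \frac{336664}{9}$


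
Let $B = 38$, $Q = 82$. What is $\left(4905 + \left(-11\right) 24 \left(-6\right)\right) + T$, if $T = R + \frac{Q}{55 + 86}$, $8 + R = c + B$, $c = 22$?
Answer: $\frac{922363}{141} \approx 6541.6$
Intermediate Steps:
$R = 52$ ($R = -8 + \left(22 + 38\right) = -8 + 60 = 52$)
$T = \frac{7414}{141}$ ($T = 52 + \frac{82}{55 + 86} = 52 + \frac{82}{141} = \frac{7414}{141} \approx 52.582$)
$\left(4905 + \left(-11\right) 24 \left(-6\right)\right) + T = \left(4905 + \left(-11\right) 24 \left(-6\right)\right) + \frac{7414}{141} = \left(4905 - -1584\right) + \frac{7414}{141} = \left(4905 + 1584\right) + \frac{7414}{141} = 6489 + \frac{7414}{141} = \frac{922363}{141}$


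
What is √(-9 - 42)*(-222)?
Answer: -222*I*√51 ≈ -1585.4*I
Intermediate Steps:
√(-9 - 42)*(-222) = √(-51)*(-222) = (I*√51)*(-222) = -222*I*√51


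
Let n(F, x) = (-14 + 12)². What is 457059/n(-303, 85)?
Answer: 457059/4 ≈ 1.1426e+5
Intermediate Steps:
n(F, x) = 4 (n(F, x) = (-2)² = 4)
457059/n(-303, 85) = 457059/4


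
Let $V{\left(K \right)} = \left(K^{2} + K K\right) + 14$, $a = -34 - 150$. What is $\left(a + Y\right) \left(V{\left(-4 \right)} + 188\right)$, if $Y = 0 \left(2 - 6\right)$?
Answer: $-43056$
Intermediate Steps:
$a = -184$
$V{\left(K \right)} = 14 + 2 K^{2}$ ($V{\left(K \right)} = \left(K^{2} + K^{2}\right) + 14 = 2 K^{2} + 14 = 14 + 2 K^{2}$)
$Y = 0$ ($Y = 0 \left(2 - 6\right) = 0 \left(-4\right) = 0$)
$\left(a + Y\right) \left(V{\left(-4 \right)} + 188\right) = \left(-184 + 0\right) \left(\left(14 + 2 \left(-4\right)^{2}\right) + 188\right) = - 184 \left(\left(14 + 2 \cdot 16\right) + 188\right) = - 184 \left(\left(14 + 32\right) + 188\right) = - 184 \left(46 + 188\right) = \left(-184\right) 234 = -43056$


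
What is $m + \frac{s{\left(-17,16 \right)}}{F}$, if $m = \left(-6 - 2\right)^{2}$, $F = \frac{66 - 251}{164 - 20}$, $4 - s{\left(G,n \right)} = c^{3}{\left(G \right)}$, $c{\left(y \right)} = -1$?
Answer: $\frac{2224}{37} \approx 60.108$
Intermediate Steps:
$s{\left(G,n \right)} = 5$ ($s{\left(G,n \right)} = 4 - \left(-1\right)^{3} = 4 - -1 = 4 + 1 = 5$)
$F = - \frac{185}{144} \approx -1.2847$
$m = 64$ ($m = \left(-8\right)^{2} = 64$)
$m + \frac{s{\left(-17,16 \right)}}{F} = 64 + \frac{1}{- \frac{185}{144}} \cdot 5 = 64 - \frac{144}{37} = \frac{2224}{37}$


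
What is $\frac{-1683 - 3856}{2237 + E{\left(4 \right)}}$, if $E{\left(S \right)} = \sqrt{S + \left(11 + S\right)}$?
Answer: $- \frac{12390743}{5004150} + \frac{5539 \sqrt{19}}{5004150} \approx -2.4713$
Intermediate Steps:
$E{\left(S \right)} = \sqrt{11 + 2 S}$
$\frac{-1683 - 3856}{2237 + E{\left(4 \right)}} = \frac{-1683 - 3856}{2237 + \sqrt{11 + 2 \cdot 4}} = - \frac{5539}{2237 + \sqrt{11 + 8}} = - \frac{5539}{2237 + \sqrt{19}}$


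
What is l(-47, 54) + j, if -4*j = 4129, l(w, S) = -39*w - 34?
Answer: 3067/4 ≈ 766.75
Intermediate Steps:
l(w, S) = -34 - 39*w
j = -4129/4 (j = -¼*4129 = -4129/4 ≈ -1032.3)
l(-47, 54) + j = (-34 - 39*(-47)) - 4129/4 = (-34 + 1833) - 4129/4 = 1799 - 4129/4 = 3067/4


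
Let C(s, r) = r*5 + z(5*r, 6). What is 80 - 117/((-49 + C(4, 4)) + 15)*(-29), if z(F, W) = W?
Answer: -2753/8 ≈ -344.13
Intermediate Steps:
C(s, r) = 6 + 5*r (C(s, r) = r*5 + 6 = 5*r + 6 = 6 + 5*r)
80 - 117/((-49 + C(4, 4)) + 15)*(-29) = 80 - 117/((-49 + (6 + 5*4)) + 15)*(-29) = 80 - 117/((-49 + (6 + 20)) + 15)*(-29) = 80 - 117/((-49 + 26) + 15)*(-29) = 80 - 117/(-23 + 15)*(-29) = 80 - 117/(-8)*(-29) = 80 - 117*(-1/8)*(-29) = 80 + (117/8)*(-29) = 80 - 3393/8 = -2753/8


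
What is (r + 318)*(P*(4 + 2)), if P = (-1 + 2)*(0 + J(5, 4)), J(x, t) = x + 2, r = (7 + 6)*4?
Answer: 15540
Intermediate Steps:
r = 52 (r = 13*4 = 52)
J(x, t) = 2 + x
P = 7 (P = (-1 + 2)*(0 + (2 + 5)) = 1*(0 + 7) = 1*7 = 7)
(r + 318)*(P*(4 + 2)) = (52 + 318)*(7*(4 + 2)) = 370*(7*6) = 370*42 = 15540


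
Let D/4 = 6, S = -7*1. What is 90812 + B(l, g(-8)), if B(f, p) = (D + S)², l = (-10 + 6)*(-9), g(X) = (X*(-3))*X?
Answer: 91101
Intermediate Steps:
g(X) = -3*X² (g(X) = (-3*X)*X = -3*X²)
S = -7
l = 36 (l = -4*(-9) = 36)
D = 24 (D = 4*6 = 24)
B(f, p) = 289 (B(f, p) = (24 - 7)² = 17² = 289)
90812 + B(l, g(-8)) = 90812 + 289 = 91101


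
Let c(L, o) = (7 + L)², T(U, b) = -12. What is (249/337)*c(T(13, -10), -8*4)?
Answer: 6225/337 ≈ 18.472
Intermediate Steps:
(249/337)*c(T(13, -10), -8*4) = (249/337)*(7 - 12)² = (249*(1/337))*(-5)² = (249/337)*25 = 6225/337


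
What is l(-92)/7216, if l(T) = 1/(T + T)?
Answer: -1/1327744 ≈ -7.5316e-7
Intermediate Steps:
l(T) = 1/(2*T)
l(-92)/7216 = ((½)/(-92))/7216 = ((½)*(-1/92))*(1/7216) = -1/184*1/7216 = -1/1327744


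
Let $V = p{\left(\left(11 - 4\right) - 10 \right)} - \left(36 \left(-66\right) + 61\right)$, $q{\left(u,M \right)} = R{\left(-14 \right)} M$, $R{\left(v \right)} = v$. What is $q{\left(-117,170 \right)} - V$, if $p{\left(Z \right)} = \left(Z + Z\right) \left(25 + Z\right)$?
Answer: $-4563$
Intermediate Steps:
$p{\left(Z \right)} = 2 Z \left(25 + Z\right)$
$q{\left(u,M \right)} = - 14 M$
$V = 2183$ ($V = 2 \left(\left(11 - 4\right) - 10\right) \left(25 + \left(\left(11 - 4\right) - 10\right)\right) - \left(36 \left(-66\right) + 61\right) = 2 \left(7 - 10\right) \left(25 + \left(7 - 10\right)\right) - \left(-2376 + 61\right) = 2 \left(-3\right) \left(25 - 3\right) - -2315 = 2 \left(-3\right) 22 + 2315 = -132 + 2315 = 2183$)
$q{\left(-117,170 \right)} - V = \left(-14\right) 170 - 2183 = -2380 - 2183 = -4563$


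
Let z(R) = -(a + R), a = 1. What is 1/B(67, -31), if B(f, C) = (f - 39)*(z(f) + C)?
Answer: -1/2772 ≈ -0.00036075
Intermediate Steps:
z(R) = -1 - R (z(R) = -(1 + R) = -1 - R)
B(f, C) = (-39 + f)*(-1 + C - f) (B(f, C) = (f - 39)*((-1 - f) + C) = (-39 + f)*(-1 + C - f))
1/B(67, -31) = 1/(39 - 1*67**2 - 39*(-31) + 38*67 - 31*67) = 1/(39 - 1*4489 + 1209 + 2546 - 2077) = 1/(39 - 4489 + 1209 + 2546 - 2077) = 1/(-2772) = -1/2772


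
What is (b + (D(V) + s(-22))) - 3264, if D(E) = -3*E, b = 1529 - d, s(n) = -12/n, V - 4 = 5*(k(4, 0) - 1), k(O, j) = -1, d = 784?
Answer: -27505/11 ≈ -2500.5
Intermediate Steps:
V = -6 (V = 4 + 5*(-1 - 1) = 4 + 5*(-2) = 4 - 10 = -6)
b = 745 (b = 1529 - 1*784 = 1529 - 784 = 745)
(b + (D(V) + s(-22))) - 3264 = (745 + (-3*(-6) - 12/(-22))) - 3264 = (745 + (18 - 12*(-1/22))) - 3264 = (745 + (18 + 6/11)) - 3264 = (745 + 204/11) - 3264 = 8399/11 - 3264 = -27505/11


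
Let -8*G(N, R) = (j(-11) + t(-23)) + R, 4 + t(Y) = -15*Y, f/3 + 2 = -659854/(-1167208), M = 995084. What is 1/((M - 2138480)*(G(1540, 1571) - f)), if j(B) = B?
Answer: 291802/77846434438635 ≈ 3.7484e-9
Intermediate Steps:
f = -2511843/583604 (f = -6 + 3*(-659854/(-1167208)) = -6 + 3*(-659854*(-1/1167208)) = -6 + 3*(329927/583604) = -6 + 989781/583604 = -2511843/583604 ≈ -4.3040)
t(Y) = -4 - 15*Y
G(N, R) = -165/4 - R/8 (G(N, R) = -((-11 + (-4 - 15*(-23))) + R)/8 = -((-11 + (-4 + 345)) + R)/8 = -((-11 + 341) + R)/8 = -(330 + R)/8 = -165/4 - R/8)
1/((M - 2138480)*(G(1540, 1571) - f)) = 1/((995084 - 2138480)*((-165/4 - ⅛*1571) - 1*(-2511843/583604))) = 1/(-1143396*((-165/4 - 1571/8) + 2511843/583604)) = 1/(-1143396*(-1901/8 + 2511843/583604)) = 1/(-1143396*(-272334115/1167208)) = 1/(77846434438635/291802) = 291802/77846434438635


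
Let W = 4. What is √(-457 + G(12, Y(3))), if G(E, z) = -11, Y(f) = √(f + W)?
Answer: 6*I*√13 ≈ 21.633*I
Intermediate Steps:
Y(f) = √(4 + f) (Y(f) = √(f + 4) = √(4 + f))
√(-457 + G(12, Y(3))) = √(-457 - 11) = √(-468) = 6*I*√13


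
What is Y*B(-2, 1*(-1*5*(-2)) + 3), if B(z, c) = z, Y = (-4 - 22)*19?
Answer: 988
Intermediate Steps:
Y = -494 (Y = -26*19 = -494)
Y*B(-2, 1*(-1*5*(-2)) + 3) = -494*(-2) = 988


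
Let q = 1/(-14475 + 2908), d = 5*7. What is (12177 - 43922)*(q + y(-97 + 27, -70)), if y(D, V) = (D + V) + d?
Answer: 38555445320/11567 ≈ 3.3332e+6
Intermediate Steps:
d = 35
y(D, V) = 35 + D + V (y(D, V) = (D + V) + 35 = 35 + D + V)
q = -1/11567 (q = 1/(-11567) = -1/11567 ≈ -8.6453e-5)
(12177 - 43922)*(q + y(-97 + 27, -70)) = (12177 - 43922)*(-1/11567 + (35 + (-97 + 27) - 70)) = -31745*(-1/11567 + (35 - 70 - 70)) = -31745*(-1/11567 - 105) = -31745*(-1214536/11567) = 38555445320/11567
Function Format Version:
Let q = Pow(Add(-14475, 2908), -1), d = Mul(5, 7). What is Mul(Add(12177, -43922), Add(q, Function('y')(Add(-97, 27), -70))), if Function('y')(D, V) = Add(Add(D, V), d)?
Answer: Rational(38555445320, 11567) ≈ 3.3332e+6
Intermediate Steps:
d = 35
Function('y')(D, V) = Add(35, D, V) (Function('y')(D, V) = Add(Add(D, V), 35) = Add(35, D, V))
q = Rational(-1, 11567) (q = Pow(-11567, -1) = Rational(-1, 11567) ≈ -8.6453e-5)
Mul(Add(12177, -43922), Add(q, Function('y')(Add(-97, 27), -70))) = Mul(Add(12177, -43922), Add(Rational(-1, 11567), Add(35, Add(-97, 27), -70))) = Mul(-31745, Add(Rational(-1, 11567), Add(35, -70, -70))) = Mul(-31745, Add(Rational(-1, 11567), -105)) = Mul(-31745, Rational(-1214536, 11567)) = Rational(38555445320, 11567)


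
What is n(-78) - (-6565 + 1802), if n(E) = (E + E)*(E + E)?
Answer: 29099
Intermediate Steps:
n(E) = 4*E² (n(E) = (2*E)*(2*E) = 4*E²)
n(-78) - (-6565 + 1802) = 4*(-78)² - (-6565 + 1802) = 4*6084 - 1*(-4763) = 24336 + 4763 = 29099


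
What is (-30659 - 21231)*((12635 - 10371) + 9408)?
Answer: -605660080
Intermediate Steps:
(-30659 - 21231)*((12635 - 10371) + 9408) = -51890*(2264 + 9408) = -51890*11672 = -605660080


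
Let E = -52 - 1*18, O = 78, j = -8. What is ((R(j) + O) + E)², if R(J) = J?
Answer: 0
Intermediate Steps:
E = -70 (E = -52 - 18 = -70)
((R(j) + O) + E)² = ((-8 + 78) - 70)² = (70 - 70)² = 0² = 0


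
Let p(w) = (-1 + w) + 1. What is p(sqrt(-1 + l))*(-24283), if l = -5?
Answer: -24283*I*sqrt(6) ≈ -59481.0*I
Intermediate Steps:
p(w) = w
p(sqrt(-1 + l))*(-24283) = sqrt(-1 - 5)*(-24283) = sqrt(-6)*(-24283) = (I*sqrt(6))*(-24283) = -24283*I*sqrt(6)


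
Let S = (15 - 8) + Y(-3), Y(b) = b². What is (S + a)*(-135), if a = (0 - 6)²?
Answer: -7020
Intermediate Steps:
S = 16 (S = (15 - 8) + (-3)² = 7 + 9 = 16)
a = 36 (a = (-6)² = 36)
(S + a)*(-135) = (16 + 36)*(-135) = 52*(-135) = -7020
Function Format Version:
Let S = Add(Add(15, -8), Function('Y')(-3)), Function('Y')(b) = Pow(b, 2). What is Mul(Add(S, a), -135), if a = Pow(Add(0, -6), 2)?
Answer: -7020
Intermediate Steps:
S = 16 (S = Add(Add(15, -8), Pow(-3, 2)) = Add(7, 9) = 16)
a = 36 (a = Pow(-6, 2) = 36)
Mul(Add(S, a), -135) = Mul(Add(16, 36), -135) = Mul(52, -135) = -7020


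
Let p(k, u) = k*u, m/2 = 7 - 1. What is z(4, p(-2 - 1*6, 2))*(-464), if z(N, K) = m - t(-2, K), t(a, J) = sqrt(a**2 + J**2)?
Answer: -5568 + 928*sqrt(65) ≈ 1913.8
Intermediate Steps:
m = 12 (m = 2*(7 - 1) = 2*6 = 12)
t(a, J) = sqrt(J**2 + a**2)
z(N, K) = 12 - sqrt(4 + K**2) (z(N, K) = 12 - sqrt(K**2 + (-2)**2) = 12 - sqrt(K**2 + 4) = 12 - sqrt(4 + K**2))
z(4, p(-2 - 1*6, 2))*(-464) = (12 - sqrt(4 + ((-2 - 1*6)*2)**2))*(-464) = (12 - sqrt(4 + ((-2 - 6)*2)**2))*(-464) = (12 - sqrt(4 + (-8*2)**2))*(-464) = (12 - sqrt(4 + (-16)**2))*(-464) = (12 - sqrt(4 + 256))*(-464) = (12 - sqrt(260))*(-464) = (12 - 2*sqrt(65))*(-464) = -5568 + 928*sqrt(65)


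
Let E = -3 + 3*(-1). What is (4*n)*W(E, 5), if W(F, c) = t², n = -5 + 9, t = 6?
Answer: 576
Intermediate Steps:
n = 4
E = -6 (E = -3 - 3 = -6)
W(F, c) = 36 (W(F, c) = 6² = 36)
(4*n)*W(E, 5) = (4*4)*36 = 16*36 = 576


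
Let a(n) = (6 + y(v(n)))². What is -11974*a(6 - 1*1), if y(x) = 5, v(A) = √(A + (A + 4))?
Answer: -1448854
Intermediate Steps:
v(A) = √(4 + 2*A) (v(A) = √(A + (4 + A)) = √(4 + 2*A))
a(n) = 121 (a(n) = (6 + 5)² = 11² = 121)
-11974*a(6 - 1*1) = -11974*121 = -1448854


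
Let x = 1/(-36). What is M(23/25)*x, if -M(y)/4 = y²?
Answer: 529/5625 ≈ 0.094044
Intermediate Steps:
M(y) = -4*y²
x = -1/36 ≈ -0.027778
M(23/25)*x = -4*(23/25)²*(-1/36) = -4*529/625*(-1/36) = -2116/625*(-1/36) = 529/5625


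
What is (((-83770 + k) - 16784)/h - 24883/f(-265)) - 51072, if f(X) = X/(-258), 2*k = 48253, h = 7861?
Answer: -313755628043/4166330 ≈ -75307.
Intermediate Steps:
k = 48253/2 (k = (1/2)*48253 = 48253/2 ≈ 24127.)
f(X) = -X/258 (f(X) = X*(-1/258) = -X/258)
(((-83770 + k) - 16784)/h - 24883/f(-265)) - 51072 = (((-83770 + 48253/2) - 16784)/7861 - 24883/((-1/258*(-265)))) - 51072 = ((-119287/2 - 16784)*(1/7861) - 24883/265/258) - 51072 = (-152855/2*1/7861 - 24883*258/265) - 51072 = (-152855/15722 - 6419814/265) - 51072 = -100972822283/4166330 - 51072 = -313755628043/4166330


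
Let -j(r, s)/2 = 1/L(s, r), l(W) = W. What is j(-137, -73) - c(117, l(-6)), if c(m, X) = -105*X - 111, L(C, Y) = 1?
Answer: -521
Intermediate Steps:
c(m, X) = -111 - 105*X
j(r, s) = -2 (j(r, s) = -2/1 = -2*1 = -2)
j(-137, -73) - c(117, l(-6)) = -2 - (-111 - 105*(-6)) = -2 - (-111 + 630) = -2 - 1*519 = -2 - 519 = -521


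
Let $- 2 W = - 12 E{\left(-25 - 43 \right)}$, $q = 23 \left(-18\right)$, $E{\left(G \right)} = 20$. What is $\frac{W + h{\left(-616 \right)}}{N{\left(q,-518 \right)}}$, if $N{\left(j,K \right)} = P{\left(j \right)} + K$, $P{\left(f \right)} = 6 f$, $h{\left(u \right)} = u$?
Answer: $\frac{248}{1501} \approx 0.16522$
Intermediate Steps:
$q = -414$
$N{\left(j,K \right)} = K + 6 j$ ($N{\left(j,K \right)} = 6 j + K = K + 6 j$)
$W = 120$ ($W = - \frac{\left(-12\right) 20}{2} = \left(- \frac{1}{2}\right) \left(-240\right) = 120$)
$\frac{W + h{\left(-616 \right)}}{N{\left(q,-518 \right)}} = \frac{120 - 616}{-518 + 6 \left(-414\right)} = - \frac{496}{-518 - 2484} = - \frac{496}{-3002} = \left(-496\right) \left(- \frac{1}{3002}\right) = \frac{248}{1501}$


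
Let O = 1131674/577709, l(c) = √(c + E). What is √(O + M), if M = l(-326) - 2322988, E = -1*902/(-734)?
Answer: √(-104423199407425691797818 + 122485401745927*I*√43743097)/212019203 ≈ 0.005912 + 1524.1*I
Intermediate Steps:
E = 451/367 (E = -902*(-1/734) = 451/367 ≈ 1.2289)
l(c) = √(451/367 + c) (l(c) = √(c + 451/367) = √(451/367 + c))
M = -2322988 + I*√43743097/367 (M = √(165517 + 134689*(-326))/367 - 2322988 = √(165517 - 43908614)/367 - 2322988 = √(-43743097)/367 - 2322988 = (I*√43743097)/367 - 2322988 = I*√43743097/367 - 2322988 = -2322988 + I*√43743097/367 ≈ -2.323e+6 + 18.021*I)
O = 1131674/577709 (O = 1131674*(1/577709) = 1131674/577709 ≈ 1.9589)
√(O + M) = √(1131674/577709 + (-2322988 + I*√43743097/367)) = √(-1342009942818/577709 + I*√43743097/367)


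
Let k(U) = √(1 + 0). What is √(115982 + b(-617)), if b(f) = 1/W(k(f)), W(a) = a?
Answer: 21*√263 ≈ 340.56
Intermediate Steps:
k(U) = 1 (k(U) = √1 = 1)
b(f) = 1 (b(f) = 1/1 = 1)
√(115982 + b(-617)) = √(115982 + 1) = √115983 = 21*√263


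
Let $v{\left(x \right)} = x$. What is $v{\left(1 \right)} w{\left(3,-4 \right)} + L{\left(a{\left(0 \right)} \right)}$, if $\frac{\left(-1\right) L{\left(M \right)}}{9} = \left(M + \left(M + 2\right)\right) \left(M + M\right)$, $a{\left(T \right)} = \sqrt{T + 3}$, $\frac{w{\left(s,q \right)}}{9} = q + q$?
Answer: $-180 - 36 \sqrt{3} \approx -242.35$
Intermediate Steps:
$w{\left(s,q \right)} = 18 q$ ($w{\left(s,q \right)} = 9 \left(q + q\right) = 9 \cdot 2 q = 18 q$)
$a{\left(T \right)} = \sqrt{3 + T}$
$L{\left(M \right)} = - 18 M \left(2 + 2 M\right)$ ($L{\left(M \right)} = - 9 \left(M + \left(M + 2\right)\right) \left(M + M\right) = - 9 \left(M + \left(2 + M\right)\right) 2 M = - 9 \left(2 + 2 M\right) 2 M = - 9 \cdot 2 M \left(2 + 2 M\right) = - 18 M \left(2 + 2 M\right)$)
$v{\left(1 \right)} w{\left(3,-4 \right)} + L{\left(a{\left(0 \right)} \right)} = 1 \cdot 18 \left(-4\right) - 36 \sqrt{3 + 0} \left(1 + \sqrt{3 + 0}\right) = 1 \left(-72\right) - 36 \sqrt{3} \left(1 + \sqrt{3}\right) = -72 - 36 \sqrt{3} \left(1 + \sqrt{3}\right)$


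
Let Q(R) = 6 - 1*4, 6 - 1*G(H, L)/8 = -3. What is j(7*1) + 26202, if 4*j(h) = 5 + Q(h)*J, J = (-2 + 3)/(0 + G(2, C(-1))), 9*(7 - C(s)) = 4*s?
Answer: 3773269/144 ≈ 26203.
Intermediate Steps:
C(s) = 7 - 4*s/9
G(H, L) = 72 (G(H, L) = 48 - 8*(-3) = 48 + 24 = 72)
Q(R) = 2 (Q(R) = 6 - 4 = 2)
J = 1/72 (J = (-2 + 3)/(0 + 72) = 1/72 ≈ 0.013889)
j(h) = 181/144 (j(h) = (5 + 2*(1/72))/4 = (5 + 1/36)/4 = (¼)*(181/36) = 181/144)
j(7*1) + 26202 = 181/144 + 26202 = 3773269/144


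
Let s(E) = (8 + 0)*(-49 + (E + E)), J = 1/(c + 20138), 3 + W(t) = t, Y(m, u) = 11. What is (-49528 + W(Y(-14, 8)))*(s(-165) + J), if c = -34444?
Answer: 1073984634680/7153 ≈ 1.5014e+8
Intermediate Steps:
W(t) = -3 + t
J = -1/14306 (J = 1/(-34444 + 20138) = 1/(-14306) = -1/14306 ≈ -6.9901e-5)
s(E) = -392 + 16*E (s(E) = 8*(-49 + 2*E) = -392 + 16*E)
(-49528 + W(Y(-14, 8)))*(s(-165) + J) = (-49528 + (-3 + 11))*((-392 + 16*(-165)) - 1/14306) = (-49528 + 8)*((-392 - 2640) - 1/14306) = -49520*(-3032 - 1/14306) = -49520*(-43375793/14306) = 1073984634680/7153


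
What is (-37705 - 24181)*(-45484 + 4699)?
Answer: 2524020510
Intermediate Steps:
(-37705 - 24181)*(-45484 + 4699) = -61886*(-40785) = 2524020510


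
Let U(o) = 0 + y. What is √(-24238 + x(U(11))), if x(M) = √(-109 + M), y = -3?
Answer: √(-24238 + 4*I*√7) ≈ 0.034 + 155.69*I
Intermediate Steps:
U(o) = -3 (U(o) = 0 - 3 = -3)
√(-24238 + x(U(11))) = √(-24238 + √(-109 - 3)) = √(-24238 + √(-112)) = √(-24238 + 4*I*√7)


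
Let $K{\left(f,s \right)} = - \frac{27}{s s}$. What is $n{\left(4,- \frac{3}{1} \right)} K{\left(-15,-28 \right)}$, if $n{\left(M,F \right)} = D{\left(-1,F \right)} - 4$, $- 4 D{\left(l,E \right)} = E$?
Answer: $\frac{351}{3136} \approx 0.11193$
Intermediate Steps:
$D{\left(l,E \right)} = - \frac{E}{4}$
$K{\left(f,s \right)} = - \frac{27}{s^{2}}$
$n{\left(M,F \right)} = -4 - \frac{F}{4}$ ($n{\left(M,F \right)} = - \frac{F}{4} - 4 = -4 - \frac{F}{4}$)
$n{\left(4,- \frac{3}{1} \right)} K{\left(-15,-28 \right)} = \left(-4 - \frac{\left(-3\right) 1^{-1}}{4}\right) \left(- \frac{27}{784}\right) = \left(-4 - \frac{\left(-3\right) 1}{4}\right) \left(\left(-27\right) \frac{1}{784}\right) = \left(-4 - - \frac{3}{4}\right) \left(- \frac{27}{784}\right) = \left(-4 + \frac{3}{4}\right) \left(- \frac{27}{784}\right) = \left(- \frac{13}{4}\right) \left(- \frac{27}{784}\right) = \frac{351}{3136}$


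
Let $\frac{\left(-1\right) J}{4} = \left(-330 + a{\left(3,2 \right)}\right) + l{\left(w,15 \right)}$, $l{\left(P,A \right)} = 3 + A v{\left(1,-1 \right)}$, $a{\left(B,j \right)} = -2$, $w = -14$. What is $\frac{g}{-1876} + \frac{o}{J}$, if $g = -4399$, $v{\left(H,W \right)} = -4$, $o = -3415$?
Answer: $\frac{27394}{182441} \approx 0.15015$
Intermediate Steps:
$l{\left(P,A \right)} = 3 - 4 A$ ($l{\left(P,A \right)} = 3 + A \left(-4\right) = 3 - 4 A$)
$J = 1556$ ($J = - 4 \left(\left(-330 - 2\right) + \left(3 - 60\right)\right) = - 4 \left(-332 + \left(3 - 60\right)\right) = - 4 \left(-332 - 57\right) = \left(-4\right) \left(-389\right) = 1556$)
$\frac{g}{-1876} + \frac{o}{J} = - \frac{4399}{-1876} - \frac{3415}{1556} = \left(-4399\right) \left(- \frac{1}{1876}\right) - \frac{3415}{1556} = \frac{4399}{1876} - \frac{3415}{1556} = \frac{27394}{182441}$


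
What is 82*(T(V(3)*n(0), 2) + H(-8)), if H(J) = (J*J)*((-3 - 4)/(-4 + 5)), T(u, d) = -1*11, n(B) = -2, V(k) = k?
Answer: -37638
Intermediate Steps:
T(u, d) = -11
H(J) = -7*J² (H(J) = J²*(-7/1) = J²*(-7*1) = J²*(-7) = -7*J²)
82*(T(V(3)*n(0), 2) + H(-8)) = 82*(-11 - 7*(-8)²) = 82*(-11 - 7*64) = 82*(-11 - 448) = 82*(-459) = -37638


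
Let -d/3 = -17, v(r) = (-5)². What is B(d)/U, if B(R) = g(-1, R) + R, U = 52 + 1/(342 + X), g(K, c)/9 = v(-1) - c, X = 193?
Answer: -97905/27821 ≈ -3.5191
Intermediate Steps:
v(r) = 25
g(K, c) = 225 - 9*c (g(K, c) = 9*(25 - c) = 225 - 9*c)
d = 51 (d = -3*(-17) = 51)
U = 27821/535 (U = 52 + 1/(342 + 193) = 52 + 1/535 = 27821/535 ≈ 52.002)
B(R) = 225 - 8*R (B(R) = (225 - 9*R) + R = 225 - 8*R)
B(d)/U = (225 - 8*51)/(27821/535) = (225 - 408)*(535/27821) = -183*535/27821 = -97905/27821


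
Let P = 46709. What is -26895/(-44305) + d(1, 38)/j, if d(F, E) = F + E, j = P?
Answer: 19353330/31837573 ≈ 0.60788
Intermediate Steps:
j = 46709
d(F, E) = E + F
-26895/(-44305) + d(1, 38)/j = -26895/(-44305) + (38 + 1)/46709 = -26895*(-1/44305) + 39*(1/46709) = 5379/8861 + 3/3593 = 19353330/31837573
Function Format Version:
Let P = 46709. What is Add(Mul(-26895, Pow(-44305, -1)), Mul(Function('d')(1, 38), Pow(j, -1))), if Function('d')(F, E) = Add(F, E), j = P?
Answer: Rational(19353330, 31837573) ≈ 0.60788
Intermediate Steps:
j = 46709
Function('d')(F, E) = Add(E, F)
Add(Mul(-26895, Pow(-44305, -1)), Mul(Function('d')(1, 38), Pow(j, -1))) = Add(Mul(-26895, Pow(-44305, -1)), Mul(Add(38, 1), Pow(46709, -1))) = Add(Mul(-26895, Rational(-1, 44305)), Mul(39, Rational(1, 46709))) = Add(Rational(5379, 8861), Rational(3, 3593)) = Rational(19353330, 31837573)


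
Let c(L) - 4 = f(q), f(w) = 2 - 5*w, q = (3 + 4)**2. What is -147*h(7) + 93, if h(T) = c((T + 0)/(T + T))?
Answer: 35226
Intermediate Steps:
q = 49 (q = 7**2 = 49)
c(L) = -239 (c(L) = 4 + (2 - 5*49) = 4 + (2 - 245) = 4 - 243 = -239)
h(T) = -239
-147*h(7) + 93 = -147*(-239) + 93 = 35133 + 93 = 35226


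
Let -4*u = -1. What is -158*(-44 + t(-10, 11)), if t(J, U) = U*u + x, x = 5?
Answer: 11455/2 ≈ 5727.5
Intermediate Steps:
u = ¼ (u = -¼*(-1) = ¼ ≈ 0.25000)
t(J, U) = 5 + U/4 (t(J, U) = U*(¼) + 5 = U/4 + 5 = 5 + U/4)
-158*(-44 + t(-10, 11)) = -158*(-44 + (5 + (¼)*11)) = -158*(-44 + (5 + 11/4)) = -158*(-44 + 31/4) = -158*(-145/4) = 11455/2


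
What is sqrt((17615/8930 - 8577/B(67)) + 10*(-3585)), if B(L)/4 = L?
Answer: I*sqrt(513765959754149)/119662 ≈ 189.42*I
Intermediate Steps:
B(L) = 4*L
sqrt((17615/8930 - 8577/B(67)) + 10*(-3585)) = sqrt((17615/8930 - 8577/(4*67)) + 10*(-3585)) = sqrt((17615*(1/8930) - 8577/268) - 35850) = sqrt((3523/1786 - 8577*1/268) - 35850) = sqrt((3523/1786 - 8577/268) - 35850) = sqrt(-7187179/239324 - 35850) = sqrt(-8586952579/239324) = I*sqrt(513765959754149)/119662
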